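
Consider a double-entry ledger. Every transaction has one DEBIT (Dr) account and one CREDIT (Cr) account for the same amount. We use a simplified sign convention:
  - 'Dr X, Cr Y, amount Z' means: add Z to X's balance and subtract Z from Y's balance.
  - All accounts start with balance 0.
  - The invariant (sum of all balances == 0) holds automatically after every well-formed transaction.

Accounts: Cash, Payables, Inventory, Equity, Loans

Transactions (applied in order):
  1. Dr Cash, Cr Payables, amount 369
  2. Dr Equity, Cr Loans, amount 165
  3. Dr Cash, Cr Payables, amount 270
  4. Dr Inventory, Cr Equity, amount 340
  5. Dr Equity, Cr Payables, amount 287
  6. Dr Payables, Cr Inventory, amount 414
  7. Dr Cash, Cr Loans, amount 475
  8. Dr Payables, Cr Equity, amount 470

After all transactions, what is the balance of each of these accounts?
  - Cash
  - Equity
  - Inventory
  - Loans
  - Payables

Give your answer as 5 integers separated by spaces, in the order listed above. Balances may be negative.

Answer: 1114 -358 -74 -640 -42

Derivation:
After txn 1 (Dr Cash, Cr Payables, amount 369): Cash=369 Payables=-369
After txn 2 (Dr Equity, Cr Loans, amount 165): Cash=369 Equity=165 Loans=-165 Payables=-369
After txn 3 (Dr Cash, Cr Payables, amount 270): Cash=639 Equity=165 Loans=-165 Payables=-639
After txn 4 (Dr Inventory, Cr Equity, amount 340): Cash=639 Equity=-175 Inventory=340 Loans=-165 Payables=-639
After txn 5 (Dr Equity, Cr Payables, amount 287): Cash=639 Equity=112 Inventory=340 Loans=-165 Payables=-926
After txn 6 (Dr Payables, Cr Inventory, amount 414): Cash=639 Equity=112 Inventory=-74 Loans=-165 Payables=-512
After txn 7 (Dr Cash, Cr Loans, amount 475): Cash=1114 Equity=112 Inventory=-74 Loans=-640 Payables=-512
After txn 8 (Dr Payables, Cr Equity, amount 470): Cash=1114 Equity=-358 Inventory=-74 Loans=-640 Payables=-42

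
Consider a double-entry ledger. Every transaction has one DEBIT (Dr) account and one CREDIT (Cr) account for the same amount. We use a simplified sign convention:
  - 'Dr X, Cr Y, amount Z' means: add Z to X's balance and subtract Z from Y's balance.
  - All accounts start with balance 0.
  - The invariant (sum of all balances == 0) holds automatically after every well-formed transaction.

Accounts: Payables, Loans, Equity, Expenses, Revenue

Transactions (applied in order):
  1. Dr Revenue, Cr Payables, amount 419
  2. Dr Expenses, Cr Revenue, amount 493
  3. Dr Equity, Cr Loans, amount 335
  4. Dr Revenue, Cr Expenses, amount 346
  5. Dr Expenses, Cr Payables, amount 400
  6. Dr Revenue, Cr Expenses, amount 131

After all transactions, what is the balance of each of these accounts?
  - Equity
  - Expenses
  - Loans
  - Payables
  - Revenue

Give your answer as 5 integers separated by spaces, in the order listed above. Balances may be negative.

After txn 1 (Dr Revenue, Cr Payables, amount 419): Payables=-419 Revenue=419
After txn 2 (Dr Expenses, Cr Revenue, amount 493): Expenses=493 Payables=-419 Revenue=-74
After txn 3 (Dr Equity, Cr Loans, amount 335): Equity=335 Expenses=493 Loans=-335 Payables=-419 Revenue=-74
After txn 4 (Dr Revenue, Cr Expenses, amount 346): Equity=335 Expenses=147 Loans=-335 Payables=-419 Revenue=272
After txn 5 (Dr Expenses, Cr Payables, amount 400): Equity=335 Expenses=547 Loans=-335 Payables=-819 Revenue=272
After txn 6 (Dr Revenue, Cr Expenses, amount 131): Equity=335 Expenses=416 Loans=-335 Payables=-819 Revenue=403

Answer: 335 416 -335 -819 403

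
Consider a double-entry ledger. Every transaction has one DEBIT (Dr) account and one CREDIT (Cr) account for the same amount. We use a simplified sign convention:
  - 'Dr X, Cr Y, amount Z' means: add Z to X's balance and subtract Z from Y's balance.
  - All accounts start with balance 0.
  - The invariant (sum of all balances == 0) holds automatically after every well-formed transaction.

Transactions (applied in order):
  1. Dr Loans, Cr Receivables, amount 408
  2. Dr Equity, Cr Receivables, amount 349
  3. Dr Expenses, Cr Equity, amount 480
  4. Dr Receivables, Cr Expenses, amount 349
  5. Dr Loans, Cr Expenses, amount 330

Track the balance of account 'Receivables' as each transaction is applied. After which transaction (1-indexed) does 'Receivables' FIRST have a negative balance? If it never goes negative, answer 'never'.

After txn 1: Receivables=-408

Answer: 1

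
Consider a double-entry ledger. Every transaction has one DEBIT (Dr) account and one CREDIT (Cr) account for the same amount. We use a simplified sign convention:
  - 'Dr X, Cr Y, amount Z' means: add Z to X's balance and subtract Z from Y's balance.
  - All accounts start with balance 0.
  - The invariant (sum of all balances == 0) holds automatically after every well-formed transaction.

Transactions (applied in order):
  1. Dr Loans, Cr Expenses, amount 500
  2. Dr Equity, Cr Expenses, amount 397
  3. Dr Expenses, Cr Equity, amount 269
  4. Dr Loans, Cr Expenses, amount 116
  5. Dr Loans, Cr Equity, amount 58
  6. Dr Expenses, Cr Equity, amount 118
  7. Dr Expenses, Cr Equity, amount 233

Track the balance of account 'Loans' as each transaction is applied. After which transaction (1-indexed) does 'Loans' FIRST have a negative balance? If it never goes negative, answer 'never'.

Answer: never

Derivation:
After txn 1: Loans=500
After txn 2: Loans=500
After txn 3: Loans=500
After txn 4: Loans=616
After txn 5: Loans=674
After txn 6: Loans=674
After txn 7: Loans=674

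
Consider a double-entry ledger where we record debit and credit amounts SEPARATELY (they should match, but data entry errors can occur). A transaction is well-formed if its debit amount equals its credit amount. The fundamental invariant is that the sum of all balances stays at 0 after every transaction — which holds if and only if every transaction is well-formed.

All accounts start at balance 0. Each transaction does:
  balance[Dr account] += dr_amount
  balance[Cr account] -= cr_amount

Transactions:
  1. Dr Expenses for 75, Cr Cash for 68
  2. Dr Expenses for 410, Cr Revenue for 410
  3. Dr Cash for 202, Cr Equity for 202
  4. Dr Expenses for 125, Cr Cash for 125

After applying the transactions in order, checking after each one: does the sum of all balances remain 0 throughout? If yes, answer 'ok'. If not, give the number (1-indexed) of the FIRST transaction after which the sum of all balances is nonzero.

Answer: 1

Derivation:
After txn 1: dr=75 cr=68 sum_balances=7
After txn 2: dr=410 cr=410 sum_balances=7
After txn 3: dr=202 cr=202 sum_balances=7
After txn 4: dr=125 cr=125 sum_balances=7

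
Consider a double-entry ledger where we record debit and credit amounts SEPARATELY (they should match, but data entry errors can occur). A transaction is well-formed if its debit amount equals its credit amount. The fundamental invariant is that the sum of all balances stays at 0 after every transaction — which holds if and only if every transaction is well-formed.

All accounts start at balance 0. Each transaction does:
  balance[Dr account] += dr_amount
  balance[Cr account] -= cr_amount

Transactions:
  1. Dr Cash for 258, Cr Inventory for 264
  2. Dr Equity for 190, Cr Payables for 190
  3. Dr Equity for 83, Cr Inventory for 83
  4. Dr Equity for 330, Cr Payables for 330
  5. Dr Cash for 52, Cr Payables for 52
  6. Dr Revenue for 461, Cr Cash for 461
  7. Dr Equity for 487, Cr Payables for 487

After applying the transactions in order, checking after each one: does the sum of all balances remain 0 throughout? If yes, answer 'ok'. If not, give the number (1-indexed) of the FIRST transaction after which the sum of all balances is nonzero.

Answer: 1

Derivation:
After txn 1: dr=258 cr=264 sum_balances=-6
After txn 2: dr=190 cr=190 sum_balances=-6
After txn 3: dr=83 cr=83 sum_balances=-6
After txn 4: dr=330 cr=330 sum_balances=-6
After txn 5: dr=52 cr=52 sum_balances=-6
After txn 6: dr=461 cr=461 sum_balances=-6
After txn 7: dr=487 cr=487 sum_balances=-6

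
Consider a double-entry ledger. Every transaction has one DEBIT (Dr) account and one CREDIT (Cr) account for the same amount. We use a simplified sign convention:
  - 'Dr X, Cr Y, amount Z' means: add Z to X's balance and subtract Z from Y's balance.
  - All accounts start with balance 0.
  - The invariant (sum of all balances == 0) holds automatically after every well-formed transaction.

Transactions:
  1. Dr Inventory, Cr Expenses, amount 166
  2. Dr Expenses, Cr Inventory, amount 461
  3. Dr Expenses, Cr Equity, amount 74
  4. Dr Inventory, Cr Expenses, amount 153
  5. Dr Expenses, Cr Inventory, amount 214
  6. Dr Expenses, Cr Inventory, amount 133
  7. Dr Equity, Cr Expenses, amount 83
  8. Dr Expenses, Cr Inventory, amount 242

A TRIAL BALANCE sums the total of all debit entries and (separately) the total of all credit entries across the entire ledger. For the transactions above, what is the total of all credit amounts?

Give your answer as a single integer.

Txn 1: credit+=166
Txn 2: credit+=461
Txn 3: credit+=74
Txn 4: credit+=153
Txn 5: credit+=214
Txn 6: credit+=133
Txn 7: credit+=83
Txn 8: credit+=242
Total credits = 1526

Answer: 1526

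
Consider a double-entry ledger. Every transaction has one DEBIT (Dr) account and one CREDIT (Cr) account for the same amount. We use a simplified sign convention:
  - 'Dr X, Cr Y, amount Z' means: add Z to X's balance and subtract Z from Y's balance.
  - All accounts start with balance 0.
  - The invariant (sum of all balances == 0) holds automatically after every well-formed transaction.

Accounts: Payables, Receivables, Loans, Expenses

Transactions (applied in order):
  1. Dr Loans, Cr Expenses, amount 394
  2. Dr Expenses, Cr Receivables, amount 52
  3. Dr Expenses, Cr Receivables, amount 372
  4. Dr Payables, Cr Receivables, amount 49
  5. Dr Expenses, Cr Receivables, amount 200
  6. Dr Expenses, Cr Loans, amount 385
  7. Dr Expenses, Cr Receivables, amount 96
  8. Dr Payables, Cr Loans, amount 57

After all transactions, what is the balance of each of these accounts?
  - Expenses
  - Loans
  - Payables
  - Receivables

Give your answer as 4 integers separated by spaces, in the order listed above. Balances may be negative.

Answer: 711 -48 106 -769

Derivation:
After txn 1 (Dr Loans, Cr Expenses, amount 394): Expenses=-394 Loans=394
After txn 2 (Dr Expenses, Cr Receivables, amount 52): Expenses=-342 Loans=394 Receivables=-52
After txn 3 (Dr Expenses, Cr Receivables, amount 372): Expenses=30 Loans=394 Receivables=-424
After txn 4 (Dr Payables, Cr Receivables, amount 49): Expenses=30 Loans=394 Payables=49 Receivables=-473
After txn 5 (Dr Expenses, Cr Receivables, amount 200): Expenses=230 Loans=394 Payables=49 Receivables=-673
After txn 6 (Dr Expenses, Cr Loans, amount 385): Expenses=615 Loans=9 Payables=49 Receivables=-673
After txn 7 (Dr Expenses, Cr Receivables, amount 96): Expenses=711 Loans=9 Payables=49 Receivables=-769
After txn 8 (Dr Payables, Cr Loans, amount 57): Expenses=711 Loans=-48 Payables=106 Receivables=-769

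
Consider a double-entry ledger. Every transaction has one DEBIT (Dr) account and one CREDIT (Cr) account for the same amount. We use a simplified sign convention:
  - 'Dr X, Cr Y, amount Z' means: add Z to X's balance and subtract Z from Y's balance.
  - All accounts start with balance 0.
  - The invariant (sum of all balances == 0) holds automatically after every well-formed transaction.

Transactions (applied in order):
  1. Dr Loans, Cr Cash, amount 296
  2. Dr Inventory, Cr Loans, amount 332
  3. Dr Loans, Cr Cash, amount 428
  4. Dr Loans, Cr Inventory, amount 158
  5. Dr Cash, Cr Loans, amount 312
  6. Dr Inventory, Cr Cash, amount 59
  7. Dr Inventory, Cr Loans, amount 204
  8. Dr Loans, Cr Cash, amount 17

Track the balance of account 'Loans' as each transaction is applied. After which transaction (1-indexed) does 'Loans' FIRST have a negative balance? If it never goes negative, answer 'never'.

Answer: 2

Derivation:
After txn 1: Loans=296
After txn 2: Loans=-36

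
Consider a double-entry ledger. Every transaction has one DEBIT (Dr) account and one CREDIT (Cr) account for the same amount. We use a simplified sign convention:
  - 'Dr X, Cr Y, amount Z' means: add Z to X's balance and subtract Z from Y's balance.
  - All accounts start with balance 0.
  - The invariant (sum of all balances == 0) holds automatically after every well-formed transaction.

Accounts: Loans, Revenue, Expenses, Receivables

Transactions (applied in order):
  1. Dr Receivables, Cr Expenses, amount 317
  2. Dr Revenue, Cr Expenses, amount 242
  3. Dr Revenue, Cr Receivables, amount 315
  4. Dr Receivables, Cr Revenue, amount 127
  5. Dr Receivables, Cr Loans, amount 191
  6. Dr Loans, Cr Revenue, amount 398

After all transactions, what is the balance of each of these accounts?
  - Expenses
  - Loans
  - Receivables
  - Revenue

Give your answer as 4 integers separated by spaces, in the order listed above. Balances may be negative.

Answer: -559 207 320 32

Derivation:
After txn 1 (Dr Receivables, Cr Expenses, amount 317): Expenses=-317 Receivables=317
After txn 2 (Dr Revenue, Cr Expenses, amount 242): Expenses=-559 Receivables=317 Revenue=242
After txn 3 (Dr Revenue, Cr Receivables, amount 315): Expenses=-559 Receivables=2 Revenue=557
After txn 4 (Dr Receivables, Cr Revenue, amount 127): Expenses=-559 Receivables=129 Revenue=430
After txn 5 (Dr Receivables, Cr Loans, amount 191): Expenses=-559 Loans=-191 Receivables=320 Revenue=430
After txn 6 (Dr Loans, Cr Revenue, amount 398): Expenses=-559 Loans=207 Receivables=320 Revenue=32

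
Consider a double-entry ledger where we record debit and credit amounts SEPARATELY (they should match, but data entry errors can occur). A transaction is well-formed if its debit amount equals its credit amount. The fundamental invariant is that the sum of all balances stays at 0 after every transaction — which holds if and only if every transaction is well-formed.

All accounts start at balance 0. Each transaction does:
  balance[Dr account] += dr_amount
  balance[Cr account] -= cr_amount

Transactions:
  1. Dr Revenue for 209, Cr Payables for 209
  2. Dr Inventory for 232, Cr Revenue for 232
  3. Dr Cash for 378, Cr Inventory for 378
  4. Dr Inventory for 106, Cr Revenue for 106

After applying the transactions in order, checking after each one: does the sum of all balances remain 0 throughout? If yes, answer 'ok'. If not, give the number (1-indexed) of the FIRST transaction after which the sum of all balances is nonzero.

After txn 1: dr=209 cr=209 sum_balances=0
After txn 2: dr=232 cr=232 sum_balances=0
After txn 3: dr=378 cr=378 sum_balances=0
After txn 4: dr=106 cr=106 sum_balances=0

Answer: ok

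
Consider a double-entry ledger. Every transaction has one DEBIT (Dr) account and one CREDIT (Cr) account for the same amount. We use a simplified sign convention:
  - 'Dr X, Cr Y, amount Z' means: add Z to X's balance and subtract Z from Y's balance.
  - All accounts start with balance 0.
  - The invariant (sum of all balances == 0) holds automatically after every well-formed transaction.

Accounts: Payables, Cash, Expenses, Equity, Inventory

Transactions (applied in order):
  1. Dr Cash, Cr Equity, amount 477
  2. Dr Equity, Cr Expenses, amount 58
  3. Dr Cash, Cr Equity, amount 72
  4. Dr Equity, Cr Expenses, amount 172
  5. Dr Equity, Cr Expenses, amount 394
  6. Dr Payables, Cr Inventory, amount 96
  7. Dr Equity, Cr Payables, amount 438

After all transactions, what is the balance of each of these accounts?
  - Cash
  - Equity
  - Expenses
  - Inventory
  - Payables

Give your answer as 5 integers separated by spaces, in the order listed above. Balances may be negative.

After txn 1 (Dr Cash, Cr Equity, amount 477): Cash=477 Equity=-477
After txn 2 (Dr Equity, Cr Expenses, amount 58): Cash=477 Equity=-419 Expenses=-58
After txn 3 (Dr Cash, Cr Equity, amount 72): Cash=549 Equity=-491 Expenses=-58
After txn 4 (Dr Equity, Cr Expenses, amount 172): Cash=549 Equity=-319 Expenses=-230
After txn 5 (Dr Equity, Cr Expenses, amount 394): Cash=549 Equity=75 Expenses=-624
After txn 6 (Dr Payables, Cr Inventory, amount 96): Cash=549 Equity=75 Expenses=-624 Inventory=-96 Payables=96
After txn 7 (Dr Equity, Cr Payables, amount 438): Cash=549 Equity=513 Expenses=-624 Inventory=-96 Payables=-342

Answer: 549 513 -624 -96 -342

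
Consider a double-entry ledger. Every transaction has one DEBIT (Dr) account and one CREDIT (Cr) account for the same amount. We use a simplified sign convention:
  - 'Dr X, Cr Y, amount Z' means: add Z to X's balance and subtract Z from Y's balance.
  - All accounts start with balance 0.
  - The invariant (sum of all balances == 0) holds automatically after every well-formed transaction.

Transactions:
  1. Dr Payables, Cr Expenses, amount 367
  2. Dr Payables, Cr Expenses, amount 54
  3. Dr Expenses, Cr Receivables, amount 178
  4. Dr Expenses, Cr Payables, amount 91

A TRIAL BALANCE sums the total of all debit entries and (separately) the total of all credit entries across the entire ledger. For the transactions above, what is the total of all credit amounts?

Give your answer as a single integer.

Answer: 690

Derivation:
Txn 1: credit+=367
Txn 2: credit+=54
Txn 3: credit+=178
Txn 4: credit+=91
Total credits = 690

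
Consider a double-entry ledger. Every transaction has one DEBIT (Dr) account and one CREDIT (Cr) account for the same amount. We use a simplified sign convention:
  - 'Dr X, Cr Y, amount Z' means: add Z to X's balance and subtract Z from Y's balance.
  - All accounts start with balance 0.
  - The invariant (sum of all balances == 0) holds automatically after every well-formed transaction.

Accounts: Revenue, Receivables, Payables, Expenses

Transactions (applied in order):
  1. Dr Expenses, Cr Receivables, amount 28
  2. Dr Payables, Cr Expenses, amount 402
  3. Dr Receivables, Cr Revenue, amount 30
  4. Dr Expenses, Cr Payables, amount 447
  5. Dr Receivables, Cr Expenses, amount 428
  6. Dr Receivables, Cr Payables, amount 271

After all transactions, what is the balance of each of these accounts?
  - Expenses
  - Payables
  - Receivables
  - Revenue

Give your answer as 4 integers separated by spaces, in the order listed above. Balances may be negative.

After txn 1 (Dr Expenses, Cr Receivables, amount 28): Expenses=28 Receivables=-28
After txn 2 (Dr Payables, Cr Expenses, amount 402): Expenses=-374 Payables=402 Receivables=-28
After txn 3 (Dr Receivables, Cr Revenue, amount 30): Expenses=-374 Payables=402 Receivables=2 Revenue=-30
After txn 4 (Dr Expenses, Cr Payables, amount 447): Expenses=73 Payables=-45 Receivables=2 Revenue=-30
After txn 5 (Dr Receivables, Cr Expenses, amount 428): Expenses=-355 Payables=-45 Receivables=430 Revenue=-30
After txn 6 (Dr Receivables, Cr Payables, amount 271): Expenses=-355 Payables=-316 Receivables=701 Revenue=-30

Answer: -355 -316 701 -30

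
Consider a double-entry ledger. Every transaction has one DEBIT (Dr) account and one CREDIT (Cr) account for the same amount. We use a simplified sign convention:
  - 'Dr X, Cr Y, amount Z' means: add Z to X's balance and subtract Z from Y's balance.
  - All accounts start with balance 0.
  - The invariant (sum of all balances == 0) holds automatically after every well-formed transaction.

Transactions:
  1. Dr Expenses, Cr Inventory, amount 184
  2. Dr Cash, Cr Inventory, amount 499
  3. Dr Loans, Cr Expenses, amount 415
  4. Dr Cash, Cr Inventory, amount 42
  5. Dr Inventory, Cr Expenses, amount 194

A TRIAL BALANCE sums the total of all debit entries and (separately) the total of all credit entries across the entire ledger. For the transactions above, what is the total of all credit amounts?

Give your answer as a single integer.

Txn 1: credit+=184
Txn 2: credit+=499
Txn 3: credit+=415
Txn 4: credit+=42
Txn 5: credit+=194
Total credits = 1334

Answer: 1334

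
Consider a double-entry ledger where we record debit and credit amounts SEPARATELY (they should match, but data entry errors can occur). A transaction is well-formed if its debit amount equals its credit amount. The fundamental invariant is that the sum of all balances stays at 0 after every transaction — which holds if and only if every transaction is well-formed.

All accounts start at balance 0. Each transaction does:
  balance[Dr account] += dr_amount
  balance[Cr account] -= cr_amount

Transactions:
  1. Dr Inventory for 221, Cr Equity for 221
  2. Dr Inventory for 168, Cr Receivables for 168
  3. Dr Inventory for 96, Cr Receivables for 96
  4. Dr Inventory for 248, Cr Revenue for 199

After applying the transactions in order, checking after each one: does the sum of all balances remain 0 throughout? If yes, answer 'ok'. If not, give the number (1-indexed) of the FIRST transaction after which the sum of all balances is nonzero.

Answer: 4

Derivation:
After txn 1: dr=221 cr=221 sum_balances=0
After txn 2: dr=168 cr=168 sum_balances=0
After txn 3: dr=96 cr=96 sum_balances=0
After txn 4: dr=248 cr=199 sum_balances=49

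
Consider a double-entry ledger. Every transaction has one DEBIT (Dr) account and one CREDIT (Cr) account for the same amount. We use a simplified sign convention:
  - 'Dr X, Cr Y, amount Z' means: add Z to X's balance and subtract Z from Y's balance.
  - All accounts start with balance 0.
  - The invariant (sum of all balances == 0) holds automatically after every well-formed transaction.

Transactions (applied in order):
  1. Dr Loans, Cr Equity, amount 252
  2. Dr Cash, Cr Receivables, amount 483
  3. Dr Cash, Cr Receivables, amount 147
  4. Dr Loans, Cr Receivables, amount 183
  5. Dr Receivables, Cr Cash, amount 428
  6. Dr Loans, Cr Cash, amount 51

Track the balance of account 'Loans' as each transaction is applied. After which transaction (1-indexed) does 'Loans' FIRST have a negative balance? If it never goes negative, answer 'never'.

Answer: never

Derivation:
After txn 1: Loans=252
After txn 2: Loans=252
After txn 3: Loans=252
After txn 4: Loans=435
After txn 5: Loans=435
After txn 6: Loans=486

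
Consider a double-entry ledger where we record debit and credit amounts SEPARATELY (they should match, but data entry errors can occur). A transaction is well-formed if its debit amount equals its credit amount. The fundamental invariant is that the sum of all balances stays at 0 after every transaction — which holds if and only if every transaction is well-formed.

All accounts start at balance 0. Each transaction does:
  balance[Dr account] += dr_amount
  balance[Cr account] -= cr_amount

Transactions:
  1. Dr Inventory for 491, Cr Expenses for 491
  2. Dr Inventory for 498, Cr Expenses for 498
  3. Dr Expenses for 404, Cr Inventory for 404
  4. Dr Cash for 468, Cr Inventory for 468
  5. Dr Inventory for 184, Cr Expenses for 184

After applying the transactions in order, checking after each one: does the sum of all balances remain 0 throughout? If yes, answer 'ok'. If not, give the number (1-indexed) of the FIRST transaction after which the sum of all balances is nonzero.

Answer: ok

Derivation:
After txn 1: dr=491 cr=491 sum_balances=0
After txn 2: dr=498 cr=498 sum_balances=0
After txn 3: dr=404 cr=404 sum_balances=0
After txn 4: dr=468 cr=468 sum_balances=0
After txn 5: dr=184 cr=184 sum_balances=0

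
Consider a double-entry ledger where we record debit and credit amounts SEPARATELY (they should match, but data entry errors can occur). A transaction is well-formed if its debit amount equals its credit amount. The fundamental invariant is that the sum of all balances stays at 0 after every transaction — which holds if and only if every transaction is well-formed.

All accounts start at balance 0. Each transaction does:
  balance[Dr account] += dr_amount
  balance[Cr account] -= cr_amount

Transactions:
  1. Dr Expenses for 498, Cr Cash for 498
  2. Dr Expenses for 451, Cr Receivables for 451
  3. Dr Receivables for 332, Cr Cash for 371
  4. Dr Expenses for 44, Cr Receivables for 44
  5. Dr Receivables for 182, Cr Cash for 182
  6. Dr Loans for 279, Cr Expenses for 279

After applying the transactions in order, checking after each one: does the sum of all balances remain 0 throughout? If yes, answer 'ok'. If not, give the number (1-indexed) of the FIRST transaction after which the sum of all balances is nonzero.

After txn 1: dr=498 cr=498 sum_balances=0
After txn 2: dr=451 cr=451 sum_balances=0
After txn 3: dr=332 cr=371 sum_balances=-39
After txn 4: dr=44 cr=44 sum_balances=-39
After txn 5: dr=182 cr=182 sum_balances=-39
After txn 6: dr=279 cr=279 sum_balances=-39

Answer: 3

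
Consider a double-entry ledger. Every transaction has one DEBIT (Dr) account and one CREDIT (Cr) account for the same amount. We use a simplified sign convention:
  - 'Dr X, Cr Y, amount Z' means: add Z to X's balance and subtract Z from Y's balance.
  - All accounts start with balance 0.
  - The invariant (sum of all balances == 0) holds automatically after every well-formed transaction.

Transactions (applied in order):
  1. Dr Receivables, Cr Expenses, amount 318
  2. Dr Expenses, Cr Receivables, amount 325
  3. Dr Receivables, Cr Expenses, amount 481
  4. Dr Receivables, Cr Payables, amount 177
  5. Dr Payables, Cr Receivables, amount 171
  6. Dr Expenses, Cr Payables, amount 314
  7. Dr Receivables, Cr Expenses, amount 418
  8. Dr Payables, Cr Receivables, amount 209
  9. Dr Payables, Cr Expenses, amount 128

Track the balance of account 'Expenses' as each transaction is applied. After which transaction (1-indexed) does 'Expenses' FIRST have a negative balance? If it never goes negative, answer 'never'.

Answer: 1

Derivation:
After txn 1: Expenses=-318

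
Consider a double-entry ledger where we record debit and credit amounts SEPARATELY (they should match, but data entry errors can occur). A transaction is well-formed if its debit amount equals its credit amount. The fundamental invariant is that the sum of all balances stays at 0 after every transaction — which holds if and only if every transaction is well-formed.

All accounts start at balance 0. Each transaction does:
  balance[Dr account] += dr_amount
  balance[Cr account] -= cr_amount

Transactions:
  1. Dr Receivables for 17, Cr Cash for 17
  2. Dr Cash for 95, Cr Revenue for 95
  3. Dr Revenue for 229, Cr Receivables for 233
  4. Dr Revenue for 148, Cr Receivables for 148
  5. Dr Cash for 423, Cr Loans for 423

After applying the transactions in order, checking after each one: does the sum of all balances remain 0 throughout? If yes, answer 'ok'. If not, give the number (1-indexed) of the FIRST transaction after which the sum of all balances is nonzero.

After txn 1: dr=17 cr=17 sum_balances=0
After txn 2: dr=95 cr=95 sum_balances=0
After txn 3: dr=229 cr=233 sum_balances=-4
After txn 4: dr=148 cr=148 sum_balances=-4
After txn 5: dr=423 cr=423 sum_balances=-4

Answer: 3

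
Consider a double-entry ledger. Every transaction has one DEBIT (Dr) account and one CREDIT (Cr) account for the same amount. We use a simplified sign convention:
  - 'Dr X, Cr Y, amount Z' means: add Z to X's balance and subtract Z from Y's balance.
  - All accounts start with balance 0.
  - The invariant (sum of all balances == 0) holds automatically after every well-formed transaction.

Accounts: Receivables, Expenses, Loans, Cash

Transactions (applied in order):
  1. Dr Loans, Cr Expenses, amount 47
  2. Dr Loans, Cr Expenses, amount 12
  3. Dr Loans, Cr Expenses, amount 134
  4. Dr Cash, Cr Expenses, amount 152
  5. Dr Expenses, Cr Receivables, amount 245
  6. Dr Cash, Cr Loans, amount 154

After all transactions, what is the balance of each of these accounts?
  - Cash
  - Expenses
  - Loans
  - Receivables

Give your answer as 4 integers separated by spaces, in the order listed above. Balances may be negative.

Answer: 306 -100 39 -245

Derivation:
After txn 1 (Dr Loans, Cr Expenses, amount 47): Expenses=-47 Loans=47
After txn 2 (Dr Loans, Cr Expenses, amount 12): Expenses=-59 Loans=59
After txn 3 (Dr Loans, Cr Expenses, amount 134): Expenses=-193 Loans=193
After txn 4 (Dr Cash, Cr Expenses, amount 152): Cash=152 Expenses=-345 Loans=193
After txn 5 (Dr Expenses, Cr Receivables, amount 245): Cash=152 Expenses=-100 Loans=193 Receivables=-245
After txn 6 (Dr Cash, Cr Loans, amount 154): Cash=306 Expenses=-100 Loans=39 Receivables=-245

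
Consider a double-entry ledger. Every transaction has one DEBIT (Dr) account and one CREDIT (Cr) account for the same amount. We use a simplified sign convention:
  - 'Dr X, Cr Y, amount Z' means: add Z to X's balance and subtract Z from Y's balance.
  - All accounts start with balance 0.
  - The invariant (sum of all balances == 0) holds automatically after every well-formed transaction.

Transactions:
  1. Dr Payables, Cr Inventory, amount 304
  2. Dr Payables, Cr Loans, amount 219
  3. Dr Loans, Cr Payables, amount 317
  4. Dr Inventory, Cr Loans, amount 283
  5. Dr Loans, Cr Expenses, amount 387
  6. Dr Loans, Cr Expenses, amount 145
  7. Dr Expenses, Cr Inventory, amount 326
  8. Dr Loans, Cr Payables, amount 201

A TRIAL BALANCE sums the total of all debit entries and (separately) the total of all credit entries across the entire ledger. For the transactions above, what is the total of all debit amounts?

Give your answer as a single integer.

Txn 1: debit+=304
Txn 2: debit+=219
Txn 3: debit+=317
Txn 4: debit+=283
Txn 5: debit+=387
Txn 6: debit+=145
Txn 7: debit+=326
Txn 8: debit+=201
Total debits = 2182

Answer: 2182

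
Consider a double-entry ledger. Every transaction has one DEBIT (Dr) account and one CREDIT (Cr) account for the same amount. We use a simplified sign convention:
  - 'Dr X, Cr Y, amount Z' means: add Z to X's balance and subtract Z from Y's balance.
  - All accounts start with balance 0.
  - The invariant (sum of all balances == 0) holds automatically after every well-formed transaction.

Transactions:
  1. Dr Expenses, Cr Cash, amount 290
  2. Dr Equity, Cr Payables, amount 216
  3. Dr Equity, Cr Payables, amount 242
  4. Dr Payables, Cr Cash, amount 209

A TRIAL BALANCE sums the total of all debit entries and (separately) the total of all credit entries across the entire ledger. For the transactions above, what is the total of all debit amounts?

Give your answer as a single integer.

Answer: 957

Derivation:
Txn 1: debit+=290
Txn 2: debit+=216
Txn 3: debit+=242
Txn 4: debit+=209
Total debits = 957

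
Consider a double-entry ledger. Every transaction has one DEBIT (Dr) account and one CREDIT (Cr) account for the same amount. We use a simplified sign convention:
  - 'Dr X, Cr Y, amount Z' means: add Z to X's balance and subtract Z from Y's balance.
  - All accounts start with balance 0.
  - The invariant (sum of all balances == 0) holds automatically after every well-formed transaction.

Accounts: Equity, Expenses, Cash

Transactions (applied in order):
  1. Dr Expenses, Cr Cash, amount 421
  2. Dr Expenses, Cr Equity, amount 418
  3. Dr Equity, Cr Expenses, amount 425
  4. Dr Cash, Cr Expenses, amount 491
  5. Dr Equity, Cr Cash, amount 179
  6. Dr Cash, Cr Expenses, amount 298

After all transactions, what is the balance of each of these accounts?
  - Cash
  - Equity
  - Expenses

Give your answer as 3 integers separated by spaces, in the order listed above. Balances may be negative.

After txn 1 (Dr Expenses, Cr Cash, amount 421): Cash=-421 Expenses=421
After txn 2 (Dr Expenses, Cr Equity, amount 418): Cash=-421 Equity=-418 Expenses=839
After txn 3 (Dr Equity, Cr Expenses, amount 425): Cash=-421 Equity=7 Expenses=414
After txn 4 (Dr Cash, Cr Expenses, amount 491): Cash=70 Equity=7 Expenses=-77
After txn 5 (Dr Equity, Cr Cash, amount 179): Cash=-109 Equity=186 Expenses=-77
After txn 6 (Dr Cash, Cr Expenses, amount 298): Cash=189 Equity=186 Expenses=-375

Answer: 189 186 -375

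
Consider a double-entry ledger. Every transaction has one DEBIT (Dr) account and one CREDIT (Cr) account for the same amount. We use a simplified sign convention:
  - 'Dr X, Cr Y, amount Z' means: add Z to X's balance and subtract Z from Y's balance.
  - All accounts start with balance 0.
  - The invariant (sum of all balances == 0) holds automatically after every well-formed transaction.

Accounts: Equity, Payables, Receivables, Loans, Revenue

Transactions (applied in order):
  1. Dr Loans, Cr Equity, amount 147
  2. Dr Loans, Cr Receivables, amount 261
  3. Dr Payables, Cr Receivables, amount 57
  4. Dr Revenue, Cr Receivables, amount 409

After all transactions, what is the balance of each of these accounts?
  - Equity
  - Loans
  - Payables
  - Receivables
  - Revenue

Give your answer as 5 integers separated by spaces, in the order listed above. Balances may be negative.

After txn 1 (Dr Loans, Cr Equity, amount 147): Equity=-147 Loans=147
After txn 2 (Dr Loans, Cr Receivables, amount 261): Equity=-147 Loans=408 Receivables=-261
After txn 3 (Dr Payables, Cr Receivables, amount 57): Equity=-147 Loans=408 Payables=57 Receivables=-318
After txn 4 (Dr Revenue, Cr Receivables, amount 409): Equity=-147 Loans=408 Payables=57 Receivables=-727 Revenue=409

Answer: -147 408 57 -727 409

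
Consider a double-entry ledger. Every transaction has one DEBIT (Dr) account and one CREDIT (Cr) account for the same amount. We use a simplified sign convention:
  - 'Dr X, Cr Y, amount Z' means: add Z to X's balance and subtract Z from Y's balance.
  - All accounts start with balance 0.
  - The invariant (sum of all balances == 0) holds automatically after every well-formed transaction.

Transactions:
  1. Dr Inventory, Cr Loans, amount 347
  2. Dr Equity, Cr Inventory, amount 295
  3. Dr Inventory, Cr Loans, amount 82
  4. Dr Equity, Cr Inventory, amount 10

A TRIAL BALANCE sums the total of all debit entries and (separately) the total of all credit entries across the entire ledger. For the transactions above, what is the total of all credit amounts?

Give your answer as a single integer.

Txn 1: credit+=347
Txn 2: credit+=295
Txn 3: credit+=82
Txn 4: credit+=10
Total credits = 734

Answer: 734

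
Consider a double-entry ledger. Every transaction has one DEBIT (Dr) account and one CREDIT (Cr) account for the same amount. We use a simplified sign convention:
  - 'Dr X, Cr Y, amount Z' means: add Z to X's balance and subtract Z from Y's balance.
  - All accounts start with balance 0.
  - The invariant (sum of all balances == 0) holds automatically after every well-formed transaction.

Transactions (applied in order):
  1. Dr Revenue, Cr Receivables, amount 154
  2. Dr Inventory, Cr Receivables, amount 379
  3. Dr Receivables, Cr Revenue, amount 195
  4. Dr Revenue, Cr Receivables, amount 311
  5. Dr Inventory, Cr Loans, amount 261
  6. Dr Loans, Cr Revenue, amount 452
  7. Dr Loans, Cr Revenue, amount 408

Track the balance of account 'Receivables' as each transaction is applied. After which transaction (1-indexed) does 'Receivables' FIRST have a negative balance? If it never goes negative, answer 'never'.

Answer: 1

Derivation:
After txn 1: Receivables=-154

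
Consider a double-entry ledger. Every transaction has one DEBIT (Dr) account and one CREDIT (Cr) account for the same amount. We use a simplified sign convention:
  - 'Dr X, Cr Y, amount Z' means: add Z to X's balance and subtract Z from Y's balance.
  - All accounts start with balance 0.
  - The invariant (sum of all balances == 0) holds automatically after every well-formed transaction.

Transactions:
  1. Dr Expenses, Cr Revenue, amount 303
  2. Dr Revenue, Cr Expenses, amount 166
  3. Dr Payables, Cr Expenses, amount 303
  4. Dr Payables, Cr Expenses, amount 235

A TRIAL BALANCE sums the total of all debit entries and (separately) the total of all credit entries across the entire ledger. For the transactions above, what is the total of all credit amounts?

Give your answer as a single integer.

Txn 1: credit+=303
Txn 2: credit+=166
Txn 3: credit+=303
Txn 4: credit+=235
Total credits = 1007

Answer: 1007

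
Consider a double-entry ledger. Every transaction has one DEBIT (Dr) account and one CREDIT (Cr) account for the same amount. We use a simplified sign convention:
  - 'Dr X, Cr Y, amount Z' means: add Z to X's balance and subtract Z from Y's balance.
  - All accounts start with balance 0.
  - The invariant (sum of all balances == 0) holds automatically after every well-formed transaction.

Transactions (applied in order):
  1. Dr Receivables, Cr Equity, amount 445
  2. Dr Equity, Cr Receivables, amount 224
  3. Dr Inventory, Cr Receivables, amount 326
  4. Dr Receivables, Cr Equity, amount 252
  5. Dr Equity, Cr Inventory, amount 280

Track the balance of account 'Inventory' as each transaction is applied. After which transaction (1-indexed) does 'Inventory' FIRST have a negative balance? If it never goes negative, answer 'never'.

After txn 1: Inventory=0
After txn 2: Inventory=0
After txn 3: Inventory=326
After txn 4: Inventory=326
After txn 5: Inventory=46

Answer: never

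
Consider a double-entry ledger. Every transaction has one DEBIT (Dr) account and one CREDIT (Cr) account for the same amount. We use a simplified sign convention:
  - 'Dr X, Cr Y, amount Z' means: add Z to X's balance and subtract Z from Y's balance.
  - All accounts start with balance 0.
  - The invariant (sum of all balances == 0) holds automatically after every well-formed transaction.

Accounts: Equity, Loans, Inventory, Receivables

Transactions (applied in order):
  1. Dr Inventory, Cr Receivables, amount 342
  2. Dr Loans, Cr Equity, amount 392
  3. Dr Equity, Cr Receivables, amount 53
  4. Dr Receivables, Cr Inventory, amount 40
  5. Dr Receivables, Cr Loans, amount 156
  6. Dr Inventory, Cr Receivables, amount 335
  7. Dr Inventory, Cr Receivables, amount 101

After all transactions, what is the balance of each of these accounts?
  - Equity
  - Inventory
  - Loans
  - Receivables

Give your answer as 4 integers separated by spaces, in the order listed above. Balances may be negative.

Answer: -339 738 236 -635

Derivation:
After txn 1 (Dr Inventory, Cr Receivables, amount 342): Inventory=342 Receivables=-342
After txn 2 (Dr Loans, Cr Equity, amount 392): Equity=-392 Inventory=342 Loans=392 Receivables=-342
After txn 3 (Dr Equity, Cr Receivables, amount 53): Equity=-339 Inventory=342 Loans=392 Receivables=-395
After txn 4 (Dr Receivables, Cr Inventory, amount 40): Equity=-339 Inventory=302 Loans=392 Receivables=-355
After txn 5 (Dr Receivables, Cr Loans, amount 156): Equity=-339 Inventory=302 Loans=236 Receivables=-199
After txn 6 (Dr Inventory, Cr Receivables, amount 335): Equity=-339 Inventory=637 Loans=236 Receivables=-534
After txn 7 (Dr Inventory, Cr Receivables, amount 101): Equity=-339 Inventory=738 Loans=236 Receivables=-635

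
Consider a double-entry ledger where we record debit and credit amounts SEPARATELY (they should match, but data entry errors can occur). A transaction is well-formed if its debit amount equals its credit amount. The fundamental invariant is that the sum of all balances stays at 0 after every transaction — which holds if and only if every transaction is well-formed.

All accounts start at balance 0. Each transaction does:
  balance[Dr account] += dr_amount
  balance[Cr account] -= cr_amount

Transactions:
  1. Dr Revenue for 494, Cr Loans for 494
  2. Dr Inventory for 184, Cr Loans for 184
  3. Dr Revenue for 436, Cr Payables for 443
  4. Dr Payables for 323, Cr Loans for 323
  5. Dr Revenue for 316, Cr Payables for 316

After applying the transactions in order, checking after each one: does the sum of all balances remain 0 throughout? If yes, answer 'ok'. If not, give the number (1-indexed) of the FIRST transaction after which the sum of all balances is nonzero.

Answer: 3

Derivation:
After txn 1: dr=494 cr=494 sum_balances=0
After txn 2: dr=184 cr=184 sum_balances=0
After txn 3: dr=436 cr=443 sum_balances=-7
After txn 4: dr=323 cr=323 sum_balances=-7
After txn 5: dr=316 cr=316 sum_balances=-7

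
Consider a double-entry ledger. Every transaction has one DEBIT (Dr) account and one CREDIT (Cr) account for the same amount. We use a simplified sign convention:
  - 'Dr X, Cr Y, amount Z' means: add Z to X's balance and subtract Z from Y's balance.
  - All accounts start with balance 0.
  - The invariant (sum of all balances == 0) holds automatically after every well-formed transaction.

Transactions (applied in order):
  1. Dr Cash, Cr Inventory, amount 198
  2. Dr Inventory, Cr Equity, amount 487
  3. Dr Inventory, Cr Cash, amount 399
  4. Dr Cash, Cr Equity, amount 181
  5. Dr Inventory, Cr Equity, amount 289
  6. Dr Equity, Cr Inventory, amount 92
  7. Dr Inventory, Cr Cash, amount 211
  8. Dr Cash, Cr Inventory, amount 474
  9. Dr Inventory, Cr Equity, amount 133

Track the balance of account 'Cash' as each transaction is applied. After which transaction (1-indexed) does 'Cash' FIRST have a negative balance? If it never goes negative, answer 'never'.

After txn 1: Cash=198
After txn 2: Cash=198
After txn 3: Cash=-201

Answer: 3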